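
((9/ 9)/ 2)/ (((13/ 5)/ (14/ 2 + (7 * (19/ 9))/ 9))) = 1750/ 1053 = 1.66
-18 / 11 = -1.64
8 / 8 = 1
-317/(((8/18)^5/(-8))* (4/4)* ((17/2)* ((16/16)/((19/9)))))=39516903/1088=36320.68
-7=-7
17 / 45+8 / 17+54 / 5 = 8911 / 765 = 11.65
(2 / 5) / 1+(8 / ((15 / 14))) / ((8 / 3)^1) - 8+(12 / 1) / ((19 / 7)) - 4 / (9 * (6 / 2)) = -1352 / 2565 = -0.53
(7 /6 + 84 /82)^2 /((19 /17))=4938857 /1149804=4.30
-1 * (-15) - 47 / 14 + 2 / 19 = 3125 / 266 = 11.75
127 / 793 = 0.16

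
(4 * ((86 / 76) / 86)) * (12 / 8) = 3 / 38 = 0.08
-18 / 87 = -6 / 29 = -0.21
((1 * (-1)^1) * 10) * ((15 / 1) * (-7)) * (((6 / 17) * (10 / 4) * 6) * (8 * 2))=1512000 / 17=88941.18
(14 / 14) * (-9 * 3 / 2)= -27 / 2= -13.50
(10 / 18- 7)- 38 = -400 / 9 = -44.44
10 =10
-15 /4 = -3.75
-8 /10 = -4 /5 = -0.80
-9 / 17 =-0.53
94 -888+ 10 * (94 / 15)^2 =-18058 / 45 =-401.29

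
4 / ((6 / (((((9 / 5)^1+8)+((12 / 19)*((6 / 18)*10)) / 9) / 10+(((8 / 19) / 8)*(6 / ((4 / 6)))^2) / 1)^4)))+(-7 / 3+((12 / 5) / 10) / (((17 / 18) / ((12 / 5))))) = 69655640247643688777 / 136271375409375000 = 511.15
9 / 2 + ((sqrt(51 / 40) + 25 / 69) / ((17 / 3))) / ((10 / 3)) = 9* sqrt(510) / 3400 + 1767 / 391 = 4.58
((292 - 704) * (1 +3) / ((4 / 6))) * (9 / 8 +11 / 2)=-16377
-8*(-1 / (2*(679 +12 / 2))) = 4 / 685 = 0.01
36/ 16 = 9/ 4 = 2.25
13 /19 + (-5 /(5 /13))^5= -7054554 /19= -371292.32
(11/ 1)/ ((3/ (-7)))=-77/ 3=-25.67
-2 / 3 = -0.67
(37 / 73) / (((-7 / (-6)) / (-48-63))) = -24642 / 511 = -48.22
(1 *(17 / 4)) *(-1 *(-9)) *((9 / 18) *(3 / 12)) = 153 / 32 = 4.78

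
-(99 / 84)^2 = -1089 / 784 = -1.39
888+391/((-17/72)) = -768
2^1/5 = 2/5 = 0.40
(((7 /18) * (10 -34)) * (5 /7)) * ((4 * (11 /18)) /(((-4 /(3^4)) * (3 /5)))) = 550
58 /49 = 1.18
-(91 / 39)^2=-49 / 9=-5.44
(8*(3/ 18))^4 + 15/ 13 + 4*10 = 46663/ 1053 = 44.31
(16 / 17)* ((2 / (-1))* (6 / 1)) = -192 / 17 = -11.29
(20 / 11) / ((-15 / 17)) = -68 / 33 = -2.06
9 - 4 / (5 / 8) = 13 / 5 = 2.60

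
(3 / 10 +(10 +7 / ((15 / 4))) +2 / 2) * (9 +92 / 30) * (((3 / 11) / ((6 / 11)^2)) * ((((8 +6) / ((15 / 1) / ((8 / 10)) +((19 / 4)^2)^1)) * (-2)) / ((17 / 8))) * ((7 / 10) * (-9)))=246629152 / 842775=292.64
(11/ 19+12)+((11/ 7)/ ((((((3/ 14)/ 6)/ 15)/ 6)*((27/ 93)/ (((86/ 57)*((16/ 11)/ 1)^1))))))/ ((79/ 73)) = 124612163/ 4503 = 27673.14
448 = 448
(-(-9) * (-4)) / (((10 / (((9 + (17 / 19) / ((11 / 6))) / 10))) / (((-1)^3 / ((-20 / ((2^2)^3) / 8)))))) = -2284416 / 26125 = -87.44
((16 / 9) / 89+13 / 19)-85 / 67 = -575576 / 1019673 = -0.56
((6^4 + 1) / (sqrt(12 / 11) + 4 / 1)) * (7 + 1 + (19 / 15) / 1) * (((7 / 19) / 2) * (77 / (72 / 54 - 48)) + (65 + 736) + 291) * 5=548455680619 / 31160 - 49859607329 * sqrt(33) / 62320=13005290.81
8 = 8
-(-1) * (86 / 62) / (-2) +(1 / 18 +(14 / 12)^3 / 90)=-373847 / 602640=-0.62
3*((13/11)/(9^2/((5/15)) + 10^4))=39/112673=0.00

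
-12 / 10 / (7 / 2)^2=-24 / 245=-0.10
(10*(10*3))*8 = 2400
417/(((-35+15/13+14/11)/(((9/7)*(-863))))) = 463153977/32606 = 14204.56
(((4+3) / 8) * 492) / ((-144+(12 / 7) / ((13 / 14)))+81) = -3731 / 530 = -7.04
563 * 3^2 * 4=20268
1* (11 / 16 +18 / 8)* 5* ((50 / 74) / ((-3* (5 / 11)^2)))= -28435 / 1776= -16.01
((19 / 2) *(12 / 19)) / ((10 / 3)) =9 / 5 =1.80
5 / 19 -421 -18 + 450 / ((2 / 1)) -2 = -4099 / 19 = -215.74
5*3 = 15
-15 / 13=-1.15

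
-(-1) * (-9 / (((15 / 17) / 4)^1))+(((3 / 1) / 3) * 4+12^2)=536 / 5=107.20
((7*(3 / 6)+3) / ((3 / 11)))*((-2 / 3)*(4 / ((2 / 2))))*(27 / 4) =-429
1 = 1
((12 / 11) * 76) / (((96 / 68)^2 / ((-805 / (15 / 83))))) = -73376233 / 396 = -185293.52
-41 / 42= -0.98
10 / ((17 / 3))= 30 / 17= 1.76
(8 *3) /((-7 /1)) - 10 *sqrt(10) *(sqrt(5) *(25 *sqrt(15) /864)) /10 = -24 /7 - 125 *sqrt(30) /864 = -4.22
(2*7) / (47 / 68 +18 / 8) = 119 / 25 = 4.76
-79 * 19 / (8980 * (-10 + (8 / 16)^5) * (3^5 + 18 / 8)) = 48032 / 702548055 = 0.00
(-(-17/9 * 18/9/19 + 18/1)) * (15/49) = -15220/2793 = -5.45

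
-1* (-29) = 29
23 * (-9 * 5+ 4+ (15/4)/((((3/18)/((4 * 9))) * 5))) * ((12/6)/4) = 2783/2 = 1391.50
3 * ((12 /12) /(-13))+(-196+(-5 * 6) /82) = -104786 /533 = -196.60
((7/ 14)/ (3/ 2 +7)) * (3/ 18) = 1/ 102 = 0.01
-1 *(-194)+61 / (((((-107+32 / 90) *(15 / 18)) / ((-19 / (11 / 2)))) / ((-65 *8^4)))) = -33315552214 / 52789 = -631107.85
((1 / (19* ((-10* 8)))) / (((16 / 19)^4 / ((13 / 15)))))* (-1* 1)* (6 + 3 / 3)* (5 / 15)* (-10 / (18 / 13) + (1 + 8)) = 624169 / 132710400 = 0.00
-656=-656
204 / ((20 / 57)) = 581.40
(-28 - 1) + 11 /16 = -453 /16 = -28.31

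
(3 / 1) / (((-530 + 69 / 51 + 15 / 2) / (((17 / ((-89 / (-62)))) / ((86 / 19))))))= -1021326 / 67810613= -0.02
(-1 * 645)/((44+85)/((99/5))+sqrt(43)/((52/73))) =287773200/2896481 - 62007660 * sqrt(43)/2896481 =-41.03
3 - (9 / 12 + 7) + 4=-3 / 4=-0.75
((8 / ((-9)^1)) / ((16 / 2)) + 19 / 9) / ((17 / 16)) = 32 / 17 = 1.88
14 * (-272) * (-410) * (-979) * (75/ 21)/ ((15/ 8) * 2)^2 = -3493698560/ 9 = -388188728.89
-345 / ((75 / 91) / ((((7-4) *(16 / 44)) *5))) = -25116 / 11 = -2283.27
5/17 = 0.29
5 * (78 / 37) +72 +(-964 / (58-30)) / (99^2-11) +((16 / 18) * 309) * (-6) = -3969403577 / 2535610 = -1565.46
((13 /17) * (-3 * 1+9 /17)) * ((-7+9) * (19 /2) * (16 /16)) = -10374 /289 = -35.90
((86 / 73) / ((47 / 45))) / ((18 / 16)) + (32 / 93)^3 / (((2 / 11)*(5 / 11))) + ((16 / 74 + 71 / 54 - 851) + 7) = -95413767583961 / 113456342310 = -840.97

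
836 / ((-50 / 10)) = -836 / 5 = -167.20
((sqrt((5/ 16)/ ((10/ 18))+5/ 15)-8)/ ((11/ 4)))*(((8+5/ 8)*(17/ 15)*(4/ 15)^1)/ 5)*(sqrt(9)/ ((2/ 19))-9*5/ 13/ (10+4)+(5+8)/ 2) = -46.47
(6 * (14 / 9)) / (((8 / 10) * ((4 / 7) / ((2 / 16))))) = 245 / 96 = 2.55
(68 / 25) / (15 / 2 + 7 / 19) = 2584 / 7475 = 0.35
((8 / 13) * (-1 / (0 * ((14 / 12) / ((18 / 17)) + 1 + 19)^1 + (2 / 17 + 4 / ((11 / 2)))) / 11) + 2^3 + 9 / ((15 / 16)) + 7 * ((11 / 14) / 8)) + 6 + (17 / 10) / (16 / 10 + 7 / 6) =169361903 / 6819280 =24.84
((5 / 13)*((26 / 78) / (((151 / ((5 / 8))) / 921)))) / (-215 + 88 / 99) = -0.00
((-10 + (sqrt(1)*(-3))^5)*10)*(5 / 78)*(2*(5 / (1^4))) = -1621.79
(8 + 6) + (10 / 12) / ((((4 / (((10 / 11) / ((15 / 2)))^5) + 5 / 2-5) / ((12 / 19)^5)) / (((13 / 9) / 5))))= 1356621334095082 / 96901522768547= 14.00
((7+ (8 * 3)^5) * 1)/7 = 7962631/7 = 1137518.71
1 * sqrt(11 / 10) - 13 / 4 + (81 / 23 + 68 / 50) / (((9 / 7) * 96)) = -1594951 / 496800 + sqrt(110) / 10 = -2.16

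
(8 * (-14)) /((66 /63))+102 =-54 /11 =-4.91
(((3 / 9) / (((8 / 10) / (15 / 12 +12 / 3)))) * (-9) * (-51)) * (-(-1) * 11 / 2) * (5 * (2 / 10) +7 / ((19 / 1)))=2297295 / 304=7556.89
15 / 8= 1.88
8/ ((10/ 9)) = 36/ 5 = 7.20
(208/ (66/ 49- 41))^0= 1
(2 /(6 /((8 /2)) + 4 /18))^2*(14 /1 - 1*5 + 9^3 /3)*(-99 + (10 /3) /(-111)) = -1196669376 /35557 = -33654.96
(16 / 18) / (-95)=-8 / 855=-0.01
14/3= 4.67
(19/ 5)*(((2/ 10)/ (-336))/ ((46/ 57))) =-361/ 128800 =-0.00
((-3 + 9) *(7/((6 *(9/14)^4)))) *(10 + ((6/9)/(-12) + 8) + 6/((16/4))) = 47059600/59049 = 796.96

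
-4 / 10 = -2 / 5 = -0.40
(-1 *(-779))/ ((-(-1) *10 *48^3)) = 779/ 1105920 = 0.00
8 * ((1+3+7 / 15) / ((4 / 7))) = 938 / 15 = 62.53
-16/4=-4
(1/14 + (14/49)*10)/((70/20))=41/49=0.84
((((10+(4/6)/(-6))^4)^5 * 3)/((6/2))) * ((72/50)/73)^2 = 15556794524653604766954926070541461235216/499908944686067697380625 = 31119256196591850.38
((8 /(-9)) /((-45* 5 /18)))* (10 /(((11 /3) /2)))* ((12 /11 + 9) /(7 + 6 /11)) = 2368 /4565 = 0.52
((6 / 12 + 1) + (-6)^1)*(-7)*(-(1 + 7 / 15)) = -231 / 5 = -46.20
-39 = -39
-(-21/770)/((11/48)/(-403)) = -29016/605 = -47.96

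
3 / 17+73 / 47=1382 / 799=1.73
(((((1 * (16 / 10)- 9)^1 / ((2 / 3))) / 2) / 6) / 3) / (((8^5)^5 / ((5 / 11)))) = -37 / 9973638011820690691325952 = -0.00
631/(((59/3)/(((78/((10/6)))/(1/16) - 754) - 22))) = -872.71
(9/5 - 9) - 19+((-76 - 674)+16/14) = -27127/35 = -775.06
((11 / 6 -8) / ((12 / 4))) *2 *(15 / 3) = -185 / 9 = -20.56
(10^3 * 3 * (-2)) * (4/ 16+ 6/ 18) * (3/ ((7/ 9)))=-13500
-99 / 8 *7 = -693 / 8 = -86.62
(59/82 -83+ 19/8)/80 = -26209/26240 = -1.00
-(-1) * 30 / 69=0.43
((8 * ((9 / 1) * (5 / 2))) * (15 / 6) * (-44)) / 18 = -1100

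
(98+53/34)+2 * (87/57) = 102.61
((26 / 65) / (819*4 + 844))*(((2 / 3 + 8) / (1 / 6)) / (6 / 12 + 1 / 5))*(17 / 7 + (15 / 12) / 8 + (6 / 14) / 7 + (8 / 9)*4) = 1137721 / 25436880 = 0.04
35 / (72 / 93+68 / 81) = 87885 / 4052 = 21.69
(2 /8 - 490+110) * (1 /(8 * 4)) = -1519 /128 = -11.87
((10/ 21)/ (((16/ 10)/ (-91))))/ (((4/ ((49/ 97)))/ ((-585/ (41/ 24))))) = 1171.25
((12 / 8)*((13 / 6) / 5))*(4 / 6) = 13 / 30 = 0.43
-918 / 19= -48.32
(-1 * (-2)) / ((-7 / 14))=-4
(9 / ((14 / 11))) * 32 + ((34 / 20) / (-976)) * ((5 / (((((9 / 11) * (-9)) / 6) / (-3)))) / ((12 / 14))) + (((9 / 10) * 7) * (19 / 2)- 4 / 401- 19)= 267.10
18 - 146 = -128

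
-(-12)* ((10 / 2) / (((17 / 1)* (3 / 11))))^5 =2013137500 / 115008417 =17.50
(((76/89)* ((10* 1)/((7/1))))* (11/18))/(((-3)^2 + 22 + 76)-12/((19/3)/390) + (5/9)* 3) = -3610/3052077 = -0.00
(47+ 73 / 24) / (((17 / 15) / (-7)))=-42035 / 136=-309.08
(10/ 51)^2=100/ 2601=0.04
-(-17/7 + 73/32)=0.15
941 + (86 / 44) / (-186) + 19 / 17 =65536741 / 69564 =942.11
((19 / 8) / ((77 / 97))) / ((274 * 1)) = 1843 / 168784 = 0.01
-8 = -8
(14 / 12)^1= 7 / 6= 1.17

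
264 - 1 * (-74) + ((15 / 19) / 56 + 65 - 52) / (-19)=6819161 / 20216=337.32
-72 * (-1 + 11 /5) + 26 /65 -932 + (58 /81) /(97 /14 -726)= -830105498 /815427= -1018.00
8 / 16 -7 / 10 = -1 / 5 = -0.20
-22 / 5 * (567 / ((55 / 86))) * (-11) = 1072764 / 25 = 42910.56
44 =44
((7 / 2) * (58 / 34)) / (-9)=-203 / 306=-0.66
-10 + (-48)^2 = 2294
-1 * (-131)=131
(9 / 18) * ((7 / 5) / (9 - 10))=-7 / 10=-0.70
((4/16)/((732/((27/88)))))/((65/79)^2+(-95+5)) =-56169/47879553920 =-0.00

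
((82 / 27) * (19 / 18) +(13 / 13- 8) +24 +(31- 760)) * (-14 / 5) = 2411318 / 1215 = 1984.62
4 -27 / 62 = 3.56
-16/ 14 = -8/ 7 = -1.14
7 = 7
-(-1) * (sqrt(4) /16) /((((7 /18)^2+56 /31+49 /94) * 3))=39339 /2340478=0.02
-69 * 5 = -345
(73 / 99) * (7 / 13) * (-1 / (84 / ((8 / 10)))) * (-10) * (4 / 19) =584 / 73359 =0.01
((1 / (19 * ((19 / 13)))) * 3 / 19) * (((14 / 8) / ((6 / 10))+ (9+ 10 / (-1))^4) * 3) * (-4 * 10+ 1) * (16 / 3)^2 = -508352 / 6859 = -74.11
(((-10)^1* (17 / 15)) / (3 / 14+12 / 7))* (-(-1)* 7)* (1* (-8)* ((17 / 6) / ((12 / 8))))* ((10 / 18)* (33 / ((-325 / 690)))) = -24194.88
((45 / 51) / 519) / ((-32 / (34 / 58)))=-5 / 160544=-0.00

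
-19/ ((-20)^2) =-19/ 400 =-0.05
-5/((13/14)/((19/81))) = -1330/1053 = -1.26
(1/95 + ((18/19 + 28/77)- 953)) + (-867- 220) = -2130419/1045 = -2038.68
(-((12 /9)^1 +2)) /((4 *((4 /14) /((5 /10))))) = -35 /24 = -1.46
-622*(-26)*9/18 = 8086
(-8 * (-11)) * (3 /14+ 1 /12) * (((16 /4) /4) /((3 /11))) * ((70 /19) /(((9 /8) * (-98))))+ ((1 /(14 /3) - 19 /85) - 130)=-1707841603 /12819870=-133.22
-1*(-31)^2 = -961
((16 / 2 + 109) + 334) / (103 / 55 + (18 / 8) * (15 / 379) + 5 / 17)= 639274460 / 3197641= 199.92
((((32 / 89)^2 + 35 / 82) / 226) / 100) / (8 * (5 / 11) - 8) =-1324411 / 234867155200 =-0.00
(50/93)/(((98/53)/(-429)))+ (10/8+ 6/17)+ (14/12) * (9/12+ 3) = -24533653/206584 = -118.76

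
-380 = -380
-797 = -797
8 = 8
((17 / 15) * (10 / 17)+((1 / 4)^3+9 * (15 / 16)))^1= 1751 / 192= 9.12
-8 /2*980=-3920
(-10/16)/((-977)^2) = -5/7636232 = -0.00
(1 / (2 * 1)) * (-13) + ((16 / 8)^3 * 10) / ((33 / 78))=4017 / 22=182.59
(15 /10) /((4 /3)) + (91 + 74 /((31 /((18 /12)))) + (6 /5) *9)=132067 /1240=106.51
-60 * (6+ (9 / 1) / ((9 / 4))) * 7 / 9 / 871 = -1400 / 2613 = -0.54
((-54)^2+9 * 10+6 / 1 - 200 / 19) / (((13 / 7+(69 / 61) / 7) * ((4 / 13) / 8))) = 38657.03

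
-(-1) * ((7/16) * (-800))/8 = -175/4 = -43.75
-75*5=-375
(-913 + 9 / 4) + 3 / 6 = -3641 / 4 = -910.25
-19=-19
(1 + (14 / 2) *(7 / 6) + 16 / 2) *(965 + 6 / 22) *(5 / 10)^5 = 546827 / 1056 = 517.83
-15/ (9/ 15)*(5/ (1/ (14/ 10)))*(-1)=175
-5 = -5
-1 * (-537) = 537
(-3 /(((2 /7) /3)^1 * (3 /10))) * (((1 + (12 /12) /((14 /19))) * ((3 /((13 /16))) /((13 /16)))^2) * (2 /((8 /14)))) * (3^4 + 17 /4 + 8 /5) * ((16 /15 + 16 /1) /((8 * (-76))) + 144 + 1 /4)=-607981575269376 /2713295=-224074999.32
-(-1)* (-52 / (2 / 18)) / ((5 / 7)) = -3276 / 5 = -655.20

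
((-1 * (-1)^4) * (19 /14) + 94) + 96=2641 /14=188.64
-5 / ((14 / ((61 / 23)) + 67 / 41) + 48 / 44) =-137555 / 220191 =-0.62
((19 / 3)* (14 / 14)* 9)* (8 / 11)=456 / 11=41.45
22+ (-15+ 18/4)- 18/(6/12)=-49/2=-24.50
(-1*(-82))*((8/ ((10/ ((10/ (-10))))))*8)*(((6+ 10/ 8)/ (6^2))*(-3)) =4756/ 15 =317.07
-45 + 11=-34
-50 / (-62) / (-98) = -25 / 3038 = -0.01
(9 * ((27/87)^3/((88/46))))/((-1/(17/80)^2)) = -0.01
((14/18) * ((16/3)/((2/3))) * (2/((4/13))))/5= 364/45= 8.09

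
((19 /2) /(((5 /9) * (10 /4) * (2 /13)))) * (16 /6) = 2964 /25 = 118.56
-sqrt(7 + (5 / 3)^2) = -2 * sqrt(22) / 3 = -3.13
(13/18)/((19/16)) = 104/171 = 0.61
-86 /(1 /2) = -172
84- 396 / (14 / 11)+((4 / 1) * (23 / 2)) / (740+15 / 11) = -1851844 / 8155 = -227.08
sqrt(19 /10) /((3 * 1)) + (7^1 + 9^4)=sqrt(190) /30 + 6568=6568.46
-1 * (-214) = 214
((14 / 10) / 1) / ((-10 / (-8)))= 28 / 25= 1.12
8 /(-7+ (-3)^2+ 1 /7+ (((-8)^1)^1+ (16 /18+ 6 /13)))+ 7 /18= -92099 /66438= -1.39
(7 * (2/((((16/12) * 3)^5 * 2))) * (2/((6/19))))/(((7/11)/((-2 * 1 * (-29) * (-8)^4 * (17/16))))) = 103037/6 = 17172.83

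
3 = 3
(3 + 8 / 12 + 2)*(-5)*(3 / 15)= -17 / 3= -5.67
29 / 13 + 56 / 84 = 113 / 39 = 2.90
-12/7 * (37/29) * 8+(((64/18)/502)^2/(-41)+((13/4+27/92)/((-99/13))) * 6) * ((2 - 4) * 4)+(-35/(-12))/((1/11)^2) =15377194681404247/42982618480956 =357.75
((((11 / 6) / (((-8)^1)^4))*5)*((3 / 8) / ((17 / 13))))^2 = 511225 / 1241245548544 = 0.00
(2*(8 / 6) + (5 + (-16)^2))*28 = 7382.67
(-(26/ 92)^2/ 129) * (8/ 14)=-169/ 477687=-0.00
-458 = -458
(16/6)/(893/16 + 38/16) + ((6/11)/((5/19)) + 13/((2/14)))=14304407/153615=93.12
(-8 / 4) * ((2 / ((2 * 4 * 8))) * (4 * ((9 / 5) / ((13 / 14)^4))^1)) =-86436 / 142805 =-0.61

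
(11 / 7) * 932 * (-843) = -8642436 / 7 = -1234633.71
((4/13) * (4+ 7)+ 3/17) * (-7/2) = -5509/442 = -12.46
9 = 9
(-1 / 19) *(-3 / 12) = 1 / 76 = 0.01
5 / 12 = 0.42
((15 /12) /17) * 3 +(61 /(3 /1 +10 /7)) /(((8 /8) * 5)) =2.98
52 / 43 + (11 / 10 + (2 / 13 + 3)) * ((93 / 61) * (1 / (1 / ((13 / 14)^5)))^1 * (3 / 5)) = 39254614243 / 10076516800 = 3.90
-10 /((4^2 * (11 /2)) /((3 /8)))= -15 /352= -0.04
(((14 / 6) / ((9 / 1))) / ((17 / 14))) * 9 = 98 / 51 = 1.92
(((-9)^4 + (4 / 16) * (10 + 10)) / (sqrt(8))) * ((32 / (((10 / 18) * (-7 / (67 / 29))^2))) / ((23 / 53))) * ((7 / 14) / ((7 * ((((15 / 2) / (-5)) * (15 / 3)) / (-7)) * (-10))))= -382570536 * sqrt(2) / 2417875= -223.77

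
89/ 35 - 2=19/ 35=0.54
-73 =-73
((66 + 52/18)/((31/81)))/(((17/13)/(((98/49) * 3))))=14040/17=825.88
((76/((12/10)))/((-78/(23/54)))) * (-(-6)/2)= -2185/2106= -1.04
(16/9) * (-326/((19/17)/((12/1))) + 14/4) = -1063000/171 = -6216.37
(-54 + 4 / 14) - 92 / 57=-22076 / 399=-55.33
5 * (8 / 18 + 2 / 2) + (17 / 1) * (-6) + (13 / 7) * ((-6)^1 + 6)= -853 / 9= -94.78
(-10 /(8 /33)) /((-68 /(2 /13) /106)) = 8745 /884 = 9.89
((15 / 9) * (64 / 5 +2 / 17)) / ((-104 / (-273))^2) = 80703 / 544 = 148.35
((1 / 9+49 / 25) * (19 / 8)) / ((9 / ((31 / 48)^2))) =4254347 / 18662400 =0.23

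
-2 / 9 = -0.22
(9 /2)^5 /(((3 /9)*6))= 59049 /64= 922.64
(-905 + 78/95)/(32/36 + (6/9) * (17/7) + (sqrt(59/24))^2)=-43292088/237785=-182.06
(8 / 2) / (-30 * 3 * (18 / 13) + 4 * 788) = 0.00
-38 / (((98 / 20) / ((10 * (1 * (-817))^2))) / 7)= -2536458200 / 7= -362351171.43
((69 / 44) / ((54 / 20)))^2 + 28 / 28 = 52429 / 39204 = 1.34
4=4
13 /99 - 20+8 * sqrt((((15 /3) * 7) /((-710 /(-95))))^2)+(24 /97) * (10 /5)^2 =18.59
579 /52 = 11.13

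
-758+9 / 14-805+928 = -634.36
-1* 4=-4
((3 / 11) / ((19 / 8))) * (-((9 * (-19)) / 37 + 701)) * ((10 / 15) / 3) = -412256 / 23199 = -17.77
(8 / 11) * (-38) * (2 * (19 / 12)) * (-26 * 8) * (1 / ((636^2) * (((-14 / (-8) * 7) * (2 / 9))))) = 75088 / 4542153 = 0.02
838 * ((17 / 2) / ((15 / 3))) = 1424.60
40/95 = 8/19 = 0.42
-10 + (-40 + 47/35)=-1703/35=-48.66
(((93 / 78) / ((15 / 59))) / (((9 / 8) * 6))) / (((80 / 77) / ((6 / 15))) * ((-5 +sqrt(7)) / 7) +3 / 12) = -27295688728 / 39479713065 - 1261863680 * sqrt(7) / 7895942613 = -1.11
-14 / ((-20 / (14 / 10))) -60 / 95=0.35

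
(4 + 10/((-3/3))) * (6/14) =-18/7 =-2.57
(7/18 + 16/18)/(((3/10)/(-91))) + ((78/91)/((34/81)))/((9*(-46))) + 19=-54477977/147798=-368.60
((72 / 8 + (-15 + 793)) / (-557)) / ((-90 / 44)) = 17314 / 25065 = 0.69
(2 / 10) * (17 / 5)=17 / 25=0.68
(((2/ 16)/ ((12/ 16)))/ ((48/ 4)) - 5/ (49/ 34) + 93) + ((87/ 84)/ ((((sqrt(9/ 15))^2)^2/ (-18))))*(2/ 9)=91771/ 1176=78.04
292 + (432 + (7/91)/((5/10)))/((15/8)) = 101884/195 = 522.48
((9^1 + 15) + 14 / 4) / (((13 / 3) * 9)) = 55 / 78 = 0.71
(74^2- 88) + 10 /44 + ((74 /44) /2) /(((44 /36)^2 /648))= 15314489 /2662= 5753.00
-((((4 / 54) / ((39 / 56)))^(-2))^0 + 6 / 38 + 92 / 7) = -1902 / 133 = -14.30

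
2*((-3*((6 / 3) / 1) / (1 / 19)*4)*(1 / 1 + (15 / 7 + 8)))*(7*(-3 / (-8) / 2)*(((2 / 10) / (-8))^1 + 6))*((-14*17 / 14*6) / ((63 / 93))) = 839980557 / 70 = 11999722.24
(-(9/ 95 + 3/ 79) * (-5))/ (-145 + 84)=-996/ 91561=-0.01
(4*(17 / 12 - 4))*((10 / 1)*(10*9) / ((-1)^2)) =-9300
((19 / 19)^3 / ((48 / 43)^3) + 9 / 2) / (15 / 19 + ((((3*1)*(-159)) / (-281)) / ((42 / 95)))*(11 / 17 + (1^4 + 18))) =366700400311 / 5355942912000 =0.07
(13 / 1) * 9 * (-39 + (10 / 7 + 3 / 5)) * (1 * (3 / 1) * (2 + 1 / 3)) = -151398 / 5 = -30279.60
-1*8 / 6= -4 / 3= -1.33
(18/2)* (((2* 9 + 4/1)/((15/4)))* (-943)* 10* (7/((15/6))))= -6970656/5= -1394131.20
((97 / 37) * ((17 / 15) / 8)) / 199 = 1649 / 883560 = 0.00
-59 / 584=-0.10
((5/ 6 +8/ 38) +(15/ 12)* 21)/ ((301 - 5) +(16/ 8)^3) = 6223/ 69312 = 0.09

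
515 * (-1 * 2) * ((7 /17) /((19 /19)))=-7210 /17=-424.12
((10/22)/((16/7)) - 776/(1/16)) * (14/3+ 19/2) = -185740385/1056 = -175890.52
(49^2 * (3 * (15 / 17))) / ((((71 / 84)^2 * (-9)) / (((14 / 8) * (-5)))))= 741188700 / 85697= 8648.95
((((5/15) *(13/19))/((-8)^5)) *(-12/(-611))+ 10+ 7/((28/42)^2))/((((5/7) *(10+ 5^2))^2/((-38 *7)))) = -1318610937/120320000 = -10.96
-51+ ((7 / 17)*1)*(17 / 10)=-503 / 10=-50.30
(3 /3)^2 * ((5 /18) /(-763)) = -0.00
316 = 316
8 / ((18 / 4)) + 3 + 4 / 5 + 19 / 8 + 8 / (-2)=1423 / 360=3.95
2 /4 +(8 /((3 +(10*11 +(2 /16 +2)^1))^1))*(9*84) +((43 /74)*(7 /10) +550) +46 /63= 8647102451 /14312340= 604.17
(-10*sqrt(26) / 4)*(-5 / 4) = 25*sqrt(26) / 8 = 15.93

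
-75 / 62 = -1.21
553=553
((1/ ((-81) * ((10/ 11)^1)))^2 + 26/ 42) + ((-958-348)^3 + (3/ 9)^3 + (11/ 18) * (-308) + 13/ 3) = -10230518482635653/ 4592700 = -2227560799.23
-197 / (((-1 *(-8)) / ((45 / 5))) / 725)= -1285425 / 8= -160678.12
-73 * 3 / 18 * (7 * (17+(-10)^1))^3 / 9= -8588377 / 54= -159044.02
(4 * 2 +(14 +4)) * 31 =806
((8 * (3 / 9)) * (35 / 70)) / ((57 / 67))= 1.57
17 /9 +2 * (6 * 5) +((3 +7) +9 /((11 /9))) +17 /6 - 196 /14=13481 /198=68.09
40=40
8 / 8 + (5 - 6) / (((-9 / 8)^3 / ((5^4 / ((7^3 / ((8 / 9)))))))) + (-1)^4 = 7060846 / 2250423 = 3.14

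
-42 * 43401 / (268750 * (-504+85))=911421 / 56303125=0.02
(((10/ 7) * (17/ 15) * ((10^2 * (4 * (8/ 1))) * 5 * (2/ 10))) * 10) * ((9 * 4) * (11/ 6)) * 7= 23936000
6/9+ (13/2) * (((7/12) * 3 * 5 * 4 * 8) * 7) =38222/3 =12740.67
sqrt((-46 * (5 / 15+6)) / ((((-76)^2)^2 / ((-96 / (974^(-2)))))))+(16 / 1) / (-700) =-4 / 175+487 * sqrt(437) / 361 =28.18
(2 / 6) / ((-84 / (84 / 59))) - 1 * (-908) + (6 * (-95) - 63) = 48674 / 177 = 274.99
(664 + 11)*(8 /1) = 5400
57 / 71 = 0.80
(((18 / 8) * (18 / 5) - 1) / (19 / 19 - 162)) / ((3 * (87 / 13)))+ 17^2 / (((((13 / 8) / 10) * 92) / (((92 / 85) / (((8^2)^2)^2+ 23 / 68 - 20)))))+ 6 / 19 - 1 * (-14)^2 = -286066678864862351 / 1461862808994770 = -195.69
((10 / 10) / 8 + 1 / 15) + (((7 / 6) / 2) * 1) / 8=127 / 480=0.26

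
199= 199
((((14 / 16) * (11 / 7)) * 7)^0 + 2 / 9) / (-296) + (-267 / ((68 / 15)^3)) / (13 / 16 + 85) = -674350289 / 17970142536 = -0.04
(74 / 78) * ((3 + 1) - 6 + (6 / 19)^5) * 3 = -182943614 / 32189287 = -5.68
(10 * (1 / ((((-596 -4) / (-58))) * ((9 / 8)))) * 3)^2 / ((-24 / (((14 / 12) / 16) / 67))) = -5887 / 19537200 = -0.00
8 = 8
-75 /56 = -1.34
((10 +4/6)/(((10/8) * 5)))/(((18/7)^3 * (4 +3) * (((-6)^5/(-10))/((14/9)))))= 686/23914845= 0.00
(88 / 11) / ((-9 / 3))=-2.67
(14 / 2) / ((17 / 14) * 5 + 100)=98 / 1485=0.07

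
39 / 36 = 13 / 12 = 1.08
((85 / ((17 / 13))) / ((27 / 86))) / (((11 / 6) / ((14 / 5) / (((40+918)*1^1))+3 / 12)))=1354457 / 47421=28.56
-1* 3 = -3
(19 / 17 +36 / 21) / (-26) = -337 / 3094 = -0.11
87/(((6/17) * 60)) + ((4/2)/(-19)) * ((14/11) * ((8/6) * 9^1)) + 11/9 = 280111/75240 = 3.72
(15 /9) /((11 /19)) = 95 /33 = 2.88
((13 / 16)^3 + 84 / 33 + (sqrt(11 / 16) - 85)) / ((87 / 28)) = -25836335 / 979968 + 7 * sqrt(11) / 87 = -26.10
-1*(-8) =8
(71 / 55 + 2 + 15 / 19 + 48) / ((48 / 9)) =20409 / 2090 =9.77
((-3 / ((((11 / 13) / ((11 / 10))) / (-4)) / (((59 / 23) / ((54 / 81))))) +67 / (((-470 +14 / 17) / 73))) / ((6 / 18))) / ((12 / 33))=1501381959 / 3668960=409.21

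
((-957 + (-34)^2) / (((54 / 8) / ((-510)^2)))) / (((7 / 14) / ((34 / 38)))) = 782149600 / 57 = 13721922.81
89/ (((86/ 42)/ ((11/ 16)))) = 20559/ 688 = 29.88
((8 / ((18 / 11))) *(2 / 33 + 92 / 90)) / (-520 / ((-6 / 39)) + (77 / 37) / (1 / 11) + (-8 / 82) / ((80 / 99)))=13009792 / 8362446237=0.00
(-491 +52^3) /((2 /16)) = 1120936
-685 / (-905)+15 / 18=1727 / 1086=1.59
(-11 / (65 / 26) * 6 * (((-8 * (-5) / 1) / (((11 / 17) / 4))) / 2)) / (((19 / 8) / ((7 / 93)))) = -60928 / 589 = -103.44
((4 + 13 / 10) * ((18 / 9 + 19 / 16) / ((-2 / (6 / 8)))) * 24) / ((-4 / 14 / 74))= 6300693 / 160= 39379.33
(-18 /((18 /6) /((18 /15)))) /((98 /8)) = -144 /245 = -0.59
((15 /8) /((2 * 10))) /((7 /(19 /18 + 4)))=13 /192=0.07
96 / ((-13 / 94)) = -9024 / 13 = -694.15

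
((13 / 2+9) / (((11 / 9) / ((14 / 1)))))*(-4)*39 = -304668 / 11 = -27697.09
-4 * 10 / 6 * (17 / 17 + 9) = -200 / 3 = -66.67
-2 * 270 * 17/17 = -540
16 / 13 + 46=614 / 13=47.23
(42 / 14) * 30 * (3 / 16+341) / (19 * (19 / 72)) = 2210895 / 361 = 6124.36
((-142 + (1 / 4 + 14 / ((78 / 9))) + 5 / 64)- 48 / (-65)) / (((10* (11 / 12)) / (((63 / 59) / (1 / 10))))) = -109537407 / 674960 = -162.29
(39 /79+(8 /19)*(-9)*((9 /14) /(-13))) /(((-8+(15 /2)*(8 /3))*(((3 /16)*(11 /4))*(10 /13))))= 22552 /157605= 0.14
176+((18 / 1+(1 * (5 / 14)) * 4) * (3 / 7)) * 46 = 27392 / 49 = 559.02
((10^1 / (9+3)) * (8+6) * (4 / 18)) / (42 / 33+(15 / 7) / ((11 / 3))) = 490 / 351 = 1.40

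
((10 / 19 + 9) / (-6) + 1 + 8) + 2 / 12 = 144 / 19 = 7.58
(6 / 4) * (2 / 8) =3 / 8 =0.38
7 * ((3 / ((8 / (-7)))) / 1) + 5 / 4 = -137 / 8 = -17.12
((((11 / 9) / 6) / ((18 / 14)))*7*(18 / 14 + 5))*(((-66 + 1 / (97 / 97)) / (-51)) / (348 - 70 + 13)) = 110110 / 3606363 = 0.03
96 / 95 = 1.01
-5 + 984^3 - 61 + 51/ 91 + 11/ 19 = 1647328677872/ 1729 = 952763839.14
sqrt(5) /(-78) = -sqrt(5) /78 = -0.03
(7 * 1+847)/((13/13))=854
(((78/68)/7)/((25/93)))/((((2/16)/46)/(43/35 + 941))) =22008461904/104125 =211365.78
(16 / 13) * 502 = 8032 / 13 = 617.85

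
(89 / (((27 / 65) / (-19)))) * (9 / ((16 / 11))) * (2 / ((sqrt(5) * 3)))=-241813 * sqrt(5) / 72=-7509.87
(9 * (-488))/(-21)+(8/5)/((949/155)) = 1391072/6643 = 209.40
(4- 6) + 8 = 6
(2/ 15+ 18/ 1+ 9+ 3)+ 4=512/ 15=34.13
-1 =-1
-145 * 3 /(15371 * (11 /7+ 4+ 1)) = -3045 /707066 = -0.00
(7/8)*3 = 21/8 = 2.62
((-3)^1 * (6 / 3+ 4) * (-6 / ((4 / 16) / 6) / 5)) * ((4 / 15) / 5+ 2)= 133056 / 125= 1064.45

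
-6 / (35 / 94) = -564 / 35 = -16.11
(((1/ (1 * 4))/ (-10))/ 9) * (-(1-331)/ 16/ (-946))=1/ 16512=0.00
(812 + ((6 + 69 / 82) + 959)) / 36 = 145783 / 2952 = 49.38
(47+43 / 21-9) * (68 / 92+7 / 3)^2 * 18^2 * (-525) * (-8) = 272144908800 / 529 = 514451623.44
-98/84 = -7/6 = -1.17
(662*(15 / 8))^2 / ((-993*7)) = -24825 / 112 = -221.65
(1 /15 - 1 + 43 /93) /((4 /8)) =-146 /155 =-0.94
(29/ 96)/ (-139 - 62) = -29/ 19296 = -0.00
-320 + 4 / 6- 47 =-1099 / 3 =-366.33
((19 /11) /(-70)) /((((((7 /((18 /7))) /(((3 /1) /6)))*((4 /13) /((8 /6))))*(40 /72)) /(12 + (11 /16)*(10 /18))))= -1321203 /3018400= -0.44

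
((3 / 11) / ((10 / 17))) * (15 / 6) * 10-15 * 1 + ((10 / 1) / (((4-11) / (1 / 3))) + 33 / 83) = -133739 / 38346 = -3.49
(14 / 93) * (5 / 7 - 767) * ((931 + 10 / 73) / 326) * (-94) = 11424358056 / 368869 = 30971.32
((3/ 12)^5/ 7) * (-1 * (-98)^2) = -343/ 256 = -1.34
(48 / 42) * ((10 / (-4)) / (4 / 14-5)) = 20 / 33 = 0.61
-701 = -701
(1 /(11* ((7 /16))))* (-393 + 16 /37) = -33200 /407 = -81.57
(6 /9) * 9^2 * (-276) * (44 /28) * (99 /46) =-352836 /7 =-50405.14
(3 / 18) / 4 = 1 / 24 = 0.04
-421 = -421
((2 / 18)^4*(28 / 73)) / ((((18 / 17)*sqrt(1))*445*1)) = 238 / 1918206765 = 0.00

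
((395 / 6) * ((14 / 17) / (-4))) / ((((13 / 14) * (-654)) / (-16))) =-77420 / 216801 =-0.36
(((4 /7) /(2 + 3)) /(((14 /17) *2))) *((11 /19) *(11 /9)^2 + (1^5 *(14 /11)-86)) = -24135019 /4147605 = -5.82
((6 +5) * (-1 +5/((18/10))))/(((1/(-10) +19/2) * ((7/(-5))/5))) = -22000/2961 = -7.43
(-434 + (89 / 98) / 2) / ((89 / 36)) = -764775 / 4361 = -175.37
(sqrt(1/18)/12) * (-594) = -33 * sqrt(2)/4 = -11.67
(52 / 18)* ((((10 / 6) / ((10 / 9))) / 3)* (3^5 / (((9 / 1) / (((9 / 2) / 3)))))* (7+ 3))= 585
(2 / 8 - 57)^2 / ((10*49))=51529 / 7840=6.57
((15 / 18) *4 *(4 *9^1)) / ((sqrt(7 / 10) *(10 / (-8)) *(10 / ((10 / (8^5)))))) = -3 *sqrt(70) / 7168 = -0.00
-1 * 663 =-663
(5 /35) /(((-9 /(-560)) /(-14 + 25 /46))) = -24760 /207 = -119.61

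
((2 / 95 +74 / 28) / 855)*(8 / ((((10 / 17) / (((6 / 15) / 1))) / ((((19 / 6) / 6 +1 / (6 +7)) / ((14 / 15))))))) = 5681791 / 517403250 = 0.01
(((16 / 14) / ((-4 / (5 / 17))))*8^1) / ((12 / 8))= -0.45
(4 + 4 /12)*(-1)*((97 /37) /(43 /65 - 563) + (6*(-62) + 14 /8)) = 6509636783 /4057272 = 1604.44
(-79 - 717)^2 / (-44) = -158404 / 11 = -14400.36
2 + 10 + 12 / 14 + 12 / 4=111 / 7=15.86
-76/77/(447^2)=-76/15385293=-0.00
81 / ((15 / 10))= 54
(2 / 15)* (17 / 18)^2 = 289 / 2430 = 0.12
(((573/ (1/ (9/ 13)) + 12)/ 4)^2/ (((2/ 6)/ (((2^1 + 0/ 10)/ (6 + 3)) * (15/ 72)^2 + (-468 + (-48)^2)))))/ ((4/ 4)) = 14926125123217/ 259584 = 57500173.83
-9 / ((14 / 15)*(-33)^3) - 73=-1360277 / 18634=-73.00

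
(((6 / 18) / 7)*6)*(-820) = -234.29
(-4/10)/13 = -2/65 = -0.03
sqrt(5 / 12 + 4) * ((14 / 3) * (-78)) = -182 * sqrt(159) / 3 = -764.98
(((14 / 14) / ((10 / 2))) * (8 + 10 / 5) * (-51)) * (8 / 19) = -816 / 19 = -42.95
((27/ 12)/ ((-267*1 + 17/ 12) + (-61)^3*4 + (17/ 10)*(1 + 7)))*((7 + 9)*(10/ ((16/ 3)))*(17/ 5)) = -810/ 3205327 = -0.00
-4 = -4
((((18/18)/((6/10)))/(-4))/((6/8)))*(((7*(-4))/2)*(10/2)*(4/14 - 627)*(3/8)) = -109675/12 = -9139.58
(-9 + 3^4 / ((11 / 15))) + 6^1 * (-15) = 126 / 11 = 11.45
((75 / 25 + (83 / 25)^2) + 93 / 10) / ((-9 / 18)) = -29153 / 625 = -46.64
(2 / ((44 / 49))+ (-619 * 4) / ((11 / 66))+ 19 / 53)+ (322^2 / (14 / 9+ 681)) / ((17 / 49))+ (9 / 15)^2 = -43882254426261 / 3044163650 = -14415.21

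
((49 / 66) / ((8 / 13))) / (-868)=-91 / 65472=-0.00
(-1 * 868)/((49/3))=-372/7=-53.14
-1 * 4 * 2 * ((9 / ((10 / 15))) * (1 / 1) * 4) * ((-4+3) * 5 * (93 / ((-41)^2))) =200880 / 1681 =119.50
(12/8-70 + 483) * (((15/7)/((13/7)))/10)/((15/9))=7461/260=28.70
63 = 63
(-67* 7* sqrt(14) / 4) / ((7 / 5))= -313.36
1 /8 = 0.12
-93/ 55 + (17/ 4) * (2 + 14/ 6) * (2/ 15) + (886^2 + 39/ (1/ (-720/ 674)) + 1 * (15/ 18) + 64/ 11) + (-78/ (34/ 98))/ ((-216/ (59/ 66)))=53424968514691/ 68060520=784962.68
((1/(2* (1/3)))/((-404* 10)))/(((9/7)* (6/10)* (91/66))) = -11/31512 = -0.00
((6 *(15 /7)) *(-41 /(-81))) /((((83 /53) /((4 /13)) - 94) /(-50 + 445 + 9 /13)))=-447116480 /15437331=-28.96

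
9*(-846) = -7614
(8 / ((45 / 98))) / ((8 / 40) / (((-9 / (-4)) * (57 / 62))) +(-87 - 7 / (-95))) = -1176 / 5861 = -0.20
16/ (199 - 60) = 16/ 139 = 0.12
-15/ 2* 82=-615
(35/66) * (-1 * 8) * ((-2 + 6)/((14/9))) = -120/11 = -10.91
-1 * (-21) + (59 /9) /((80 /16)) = 1004 /45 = 22.31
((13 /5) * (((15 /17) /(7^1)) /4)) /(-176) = -39 /83776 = -0.00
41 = 41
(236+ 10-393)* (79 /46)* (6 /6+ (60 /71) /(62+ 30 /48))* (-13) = 1814194473 /545422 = 3326.22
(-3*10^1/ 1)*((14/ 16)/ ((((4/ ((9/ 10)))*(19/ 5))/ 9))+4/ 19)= -12345/ 608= -20.30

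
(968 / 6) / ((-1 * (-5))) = 484 / 15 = 32.27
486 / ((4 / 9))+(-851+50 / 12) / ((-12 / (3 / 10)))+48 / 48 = 267761 / 240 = 1115.67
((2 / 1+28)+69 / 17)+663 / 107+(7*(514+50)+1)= 7256455 / 1819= 3989.26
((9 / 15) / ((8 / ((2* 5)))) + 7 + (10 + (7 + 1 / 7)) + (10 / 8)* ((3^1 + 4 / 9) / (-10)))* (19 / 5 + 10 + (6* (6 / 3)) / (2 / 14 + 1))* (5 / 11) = 332883 / 1232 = 270.20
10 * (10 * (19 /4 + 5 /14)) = 3575 /7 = 510.71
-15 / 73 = -0.21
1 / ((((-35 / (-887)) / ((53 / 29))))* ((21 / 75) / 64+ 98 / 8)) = 15043520 / 3980221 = 3.78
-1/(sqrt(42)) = -sqrt(42)/42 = -0.15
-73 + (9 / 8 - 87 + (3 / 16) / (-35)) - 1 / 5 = -17817 / 112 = -159.08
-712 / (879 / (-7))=4984 / 879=5.67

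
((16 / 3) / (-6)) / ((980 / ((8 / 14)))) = -8 / 15435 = -0.00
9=9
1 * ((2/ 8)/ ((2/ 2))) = 0.25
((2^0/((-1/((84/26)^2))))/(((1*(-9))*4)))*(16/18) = 0.26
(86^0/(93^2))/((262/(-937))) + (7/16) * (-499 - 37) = -265693424/1133019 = -234.50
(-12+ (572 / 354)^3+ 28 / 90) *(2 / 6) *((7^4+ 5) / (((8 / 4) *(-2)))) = 41527516291 / 27726165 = 1497.77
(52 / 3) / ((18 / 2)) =52 / 27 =1.93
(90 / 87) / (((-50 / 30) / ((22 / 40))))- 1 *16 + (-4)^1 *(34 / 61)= -328519 / 17690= -18.57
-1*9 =-9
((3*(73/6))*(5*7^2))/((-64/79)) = -1412915/128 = -11038.40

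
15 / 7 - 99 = -96.86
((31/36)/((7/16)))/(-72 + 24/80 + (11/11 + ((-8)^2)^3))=1240/165106179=0.00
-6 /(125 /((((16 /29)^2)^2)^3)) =-1688849860263936 /44226847900683630125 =-0.00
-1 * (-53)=53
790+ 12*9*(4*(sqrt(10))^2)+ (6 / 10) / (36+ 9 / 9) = 945353 / 185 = 5110.02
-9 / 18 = -1 / 2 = -0.50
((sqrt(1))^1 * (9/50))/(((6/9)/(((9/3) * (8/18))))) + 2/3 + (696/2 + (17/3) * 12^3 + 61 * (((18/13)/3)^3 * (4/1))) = 1674940469/164775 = 10165.02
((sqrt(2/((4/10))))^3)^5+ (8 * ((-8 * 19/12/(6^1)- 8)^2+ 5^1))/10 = 34744/405+ 78125 * sqrt(5) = 174778.60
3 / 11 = 0.27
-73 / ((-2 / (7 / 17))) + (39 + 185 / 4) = 6819 / 68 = 100.28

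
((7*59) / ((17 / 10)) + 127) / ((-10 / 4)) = -12578 / 85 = -147.98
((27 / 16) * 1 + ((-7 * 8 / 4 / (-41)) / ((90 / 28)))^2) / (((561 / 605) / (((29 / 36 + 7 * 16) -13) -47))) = 1934755374541 / 19999327680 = 96.74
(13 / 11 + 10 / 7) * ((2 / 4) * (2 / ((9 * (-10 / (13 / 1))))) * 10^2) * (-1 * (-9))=-26130 / 77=-339.35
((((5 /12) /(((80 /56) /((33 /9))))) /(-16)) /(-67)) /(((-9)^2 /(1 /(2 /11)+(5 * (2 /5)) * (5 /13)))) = 0.00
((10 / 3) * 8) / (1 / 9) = 240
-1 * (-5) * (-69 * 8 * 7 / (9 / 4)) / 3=-25760 / 9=-2862.22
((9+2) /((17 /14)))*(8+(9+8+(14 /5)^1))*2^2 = 85624 /85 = 1007.34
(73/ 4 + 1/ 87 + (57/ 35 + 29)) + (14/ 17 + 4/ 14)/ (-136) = 24580757/ 502860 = 48.88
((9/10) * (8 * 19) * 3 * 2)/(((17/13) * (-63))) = -5928/595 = -9.96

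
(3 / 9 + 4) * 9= 39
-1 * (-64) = 64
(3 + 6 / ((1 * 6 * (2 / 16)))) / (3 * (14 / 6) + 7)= 11 / 14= 0.79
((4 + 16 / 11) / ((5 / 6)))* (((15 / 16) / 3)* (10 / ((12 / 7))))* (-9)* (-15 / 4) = 402.70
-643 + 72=-571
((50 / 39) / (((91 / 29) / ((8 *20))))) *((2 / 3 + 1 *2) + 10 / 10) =2552000 / 10647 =239.69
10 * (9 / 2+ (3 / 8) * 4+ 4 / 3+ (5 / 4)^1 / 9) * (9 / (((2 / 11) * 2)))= 1849.38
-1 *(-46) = 46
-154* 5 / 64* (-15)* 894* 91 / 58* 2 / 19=234909675 / 8816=26645.83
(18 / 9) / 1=2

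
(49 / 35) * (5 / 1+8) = 18.20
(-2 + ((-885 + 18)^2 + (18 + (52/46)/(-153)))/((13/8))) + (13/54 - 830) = 126744028591/274482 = 461757.16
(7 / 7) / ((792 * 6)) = 1 / 4752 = 0.00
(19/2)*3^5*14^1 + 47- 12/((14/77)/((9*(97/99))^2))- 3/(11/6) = 299554/11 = 27232.18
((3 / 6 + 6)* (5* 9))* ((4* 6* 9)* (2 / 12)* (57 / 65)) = 9234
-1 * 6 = -6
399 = 399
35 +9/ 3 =38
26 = 26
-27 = -27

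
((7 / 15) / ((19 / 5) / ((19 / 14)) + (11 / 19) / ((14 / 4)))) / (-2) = -0.08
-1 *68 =-68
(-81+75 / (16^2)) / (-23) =20661 / 5888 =3.51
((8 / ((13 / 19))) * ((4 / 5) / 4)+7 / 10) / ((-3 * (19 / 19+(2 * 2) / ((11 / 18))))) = -0.13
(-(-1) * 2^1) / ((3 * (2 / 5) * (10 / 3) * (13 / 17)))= 17 / 26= 0.65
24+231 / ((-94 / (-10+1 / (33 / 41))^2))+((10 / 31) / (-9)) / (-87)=-4128009769 / 25098282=-164.47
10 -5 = 5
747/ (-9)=-83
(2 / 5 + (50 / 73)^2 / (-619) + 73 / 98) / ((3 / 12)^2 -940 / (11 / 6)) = -162740002568 / 72920325364355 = -0.00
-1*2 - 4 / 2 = -4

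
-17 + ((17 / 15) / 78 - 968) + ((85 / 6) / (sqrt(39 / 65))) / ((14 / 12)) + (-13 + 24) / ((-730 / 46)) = -84186811 / 85410 + 85 * sqrt(15) / 21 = -970.00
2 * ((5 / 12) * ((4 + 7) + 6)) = 85 / 6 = 14.17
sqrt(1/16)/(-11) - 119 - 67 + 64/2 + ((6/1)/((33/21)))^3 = -523665/5324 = -98.36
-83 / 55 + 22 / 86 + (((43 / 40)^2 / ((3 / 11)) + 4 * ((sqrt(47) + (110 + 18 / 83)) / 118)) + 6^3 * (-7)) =-16735925027621 / 11118148800 + 2 * sqrt(47) / 59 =-1505.05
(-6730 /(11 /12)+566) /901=-74534 /9911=-7.52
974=974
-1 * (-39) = 39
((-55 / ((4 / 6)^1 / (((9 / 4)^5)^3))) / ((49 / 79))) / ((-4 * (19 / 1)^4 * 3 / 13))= 11629760596366248765 / 54852994432237568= 212.02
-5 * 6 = -30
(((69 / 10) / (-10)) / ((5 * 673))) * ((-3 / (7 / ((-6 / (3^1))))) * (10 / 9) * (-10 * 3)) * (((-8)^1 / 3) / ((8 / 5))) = -0.01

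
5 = 5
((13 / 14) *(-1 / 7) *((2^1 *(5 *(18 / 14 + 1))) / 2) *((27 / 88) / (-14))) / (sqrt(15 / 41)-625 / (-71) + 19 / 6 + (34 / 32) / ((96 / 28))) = 663408982080 / 244590988320973-14494851072 *sqrt(615) / 2690500871530703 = 0.00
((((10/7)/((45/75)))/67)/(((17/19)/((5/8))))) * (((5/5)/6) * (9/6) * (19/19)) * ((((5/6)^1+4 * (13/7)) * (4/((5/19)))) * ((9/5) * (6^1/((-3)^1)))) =-626335/223244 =-2.81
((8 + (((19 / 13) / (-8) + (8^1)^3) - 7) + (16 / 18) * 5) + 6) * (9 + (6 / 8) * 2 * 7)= 489773 / 48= 10203.60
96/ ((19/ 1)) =96/ 19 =5.05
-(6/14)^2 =-9/49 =-0.18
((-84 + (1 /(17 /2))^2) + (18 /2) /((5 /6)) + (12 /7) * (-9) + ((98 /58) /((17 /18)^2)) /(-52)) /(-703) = 338058341 /2680788565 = 0.13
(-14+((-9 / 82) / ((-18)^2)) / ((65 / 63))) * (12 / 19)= -895461 / 101270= -8.84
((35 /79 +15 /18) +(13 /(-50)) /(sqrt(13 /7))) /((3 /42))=4235 /237 - 7 *sqrt(91) /25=15.20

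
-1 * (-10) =10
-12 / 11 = -1.09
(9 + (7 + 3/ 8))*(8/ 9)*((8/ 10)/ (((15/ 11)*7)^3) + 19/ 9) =1601435569/ 52093125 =30.74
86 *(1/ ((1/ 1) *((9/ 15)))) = 430/ 3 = 143.33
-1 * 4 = -4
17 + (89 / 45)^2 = 42346 / 2025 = 20.91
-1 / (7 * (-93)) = 1 / 651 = 0.00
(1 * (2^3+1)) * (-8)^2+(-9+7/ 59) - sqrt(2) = 33460/ 59 - sqrt(2) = 565.70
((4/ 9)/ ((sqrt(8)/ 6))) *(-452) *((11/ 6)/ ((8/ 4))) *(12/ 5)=-9944 *sqrt(2)/ 15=-937.53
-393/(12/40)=-1310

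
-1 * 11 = -11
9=9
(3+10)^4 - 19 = 28542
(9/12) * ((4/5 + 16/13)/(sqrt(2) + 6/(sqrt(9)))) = 99/65- 99 * sqrt(2)/130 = 0.45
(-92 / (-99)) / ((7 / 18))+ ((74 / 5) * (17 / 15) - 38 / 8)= 332939 / 23100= 14.41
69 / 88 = 0.78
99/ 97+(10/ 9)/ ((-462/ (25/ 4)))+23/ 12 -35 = -12937789/ 403326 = -32.08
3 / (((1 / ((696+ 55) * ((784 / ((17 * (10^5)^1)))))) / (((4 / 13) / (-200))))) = -110397 / 69062500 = -0.00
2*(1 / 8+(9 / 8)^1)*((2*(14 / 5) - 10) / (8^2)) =-11 / 64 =-0.17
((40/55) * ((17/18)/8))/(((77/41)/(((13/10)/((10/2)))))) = 9061/762300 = 0.01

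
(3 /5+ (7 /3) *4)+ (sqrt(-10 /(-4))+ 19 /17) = sqrt(10) /2+ 2818 /255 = 12.63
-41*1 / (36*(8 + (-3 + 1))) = -41 / 216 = -0.19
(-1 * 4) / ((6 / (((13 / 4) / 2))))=-13 / 12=-1.08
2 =2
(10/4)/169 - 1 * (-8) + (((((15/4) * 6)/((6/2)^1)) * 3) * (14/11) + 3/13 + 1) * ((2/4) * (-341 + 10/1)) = -9174157/1859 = -4935.00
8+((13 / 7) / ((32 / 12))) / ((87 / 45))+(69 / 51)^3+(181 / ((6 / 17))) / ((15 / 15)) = 12534637439 / 23936136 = 523.67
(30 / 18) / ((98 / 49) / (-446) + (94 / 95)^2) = 10062875 / 5884209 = 1.71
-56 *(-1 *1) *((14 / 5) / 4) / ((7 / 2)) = 56 / 5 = 11.20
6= 6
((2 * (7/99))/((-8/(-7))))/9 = 49/3564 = 0.01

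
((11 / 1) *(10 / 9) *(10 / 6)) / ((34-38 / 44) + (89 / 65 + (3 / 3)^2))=786500 / 1370871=0.57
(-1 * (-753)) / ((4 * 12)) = 251 / 16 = 15.69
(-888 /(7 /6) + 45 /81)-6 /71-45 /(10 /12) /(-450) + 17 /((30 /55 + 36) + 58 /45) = -760.10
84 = 84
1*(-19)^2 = 361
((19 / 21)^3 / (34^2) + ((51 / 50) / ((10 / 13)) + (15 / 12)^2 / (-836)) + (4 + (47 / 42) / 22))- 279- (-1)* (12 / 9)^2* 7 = -1168777335684737 / 4474989288000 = -261.18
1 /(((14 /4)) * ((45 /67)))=134 /315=0.43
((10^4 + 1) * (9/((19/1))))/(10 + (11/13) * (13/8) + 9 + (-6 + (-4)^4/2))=720072/21641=33.27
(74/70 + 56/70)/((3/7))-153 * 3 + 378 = -230/3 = -76.67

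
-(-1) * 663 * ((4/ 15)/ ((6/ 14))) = 6188/ 15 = 412.53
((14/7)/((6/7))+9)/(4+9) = 34/39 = 0.87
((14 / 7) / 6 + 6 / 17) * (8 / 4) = 70 / 51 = 1.37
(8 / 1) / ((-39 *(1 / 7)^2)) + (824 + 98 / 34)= 541559 / 663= 816.83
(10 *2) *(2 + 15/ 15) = 60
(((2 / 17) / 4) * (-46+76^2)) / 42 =955 / 238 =4.01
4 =4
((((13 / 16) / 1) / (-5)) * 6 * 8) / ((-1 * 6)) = 13 / 10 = 1.30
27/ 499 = 0.05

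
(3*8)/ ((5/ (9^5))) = 1417176/ 5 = 283435.20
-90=-90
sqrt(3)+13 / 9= 3.18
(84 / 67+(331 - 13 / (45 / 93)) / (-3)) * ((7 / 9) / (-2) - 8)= 22791487 / 27135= 839.93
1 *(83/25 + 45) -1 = 1183/25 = 47.32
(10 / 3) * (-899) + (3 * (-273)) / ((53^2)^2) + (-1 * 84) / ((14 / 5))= -71645569937 / 23671443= -3026.67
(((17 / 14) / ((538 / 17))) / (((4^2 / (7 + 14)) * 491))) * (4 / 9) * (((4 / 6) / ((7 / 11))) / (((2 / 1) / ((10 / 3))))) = 15895 / 199703448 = 0.00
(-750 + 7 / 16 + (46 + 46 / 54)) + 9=-299683 / 432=-693.71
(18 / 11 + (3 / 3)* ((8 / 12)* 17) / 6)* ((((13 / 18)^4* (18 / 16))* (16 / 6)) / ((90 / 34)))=169452413 / 155889360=1.09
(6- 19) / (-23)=13 / 23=0.57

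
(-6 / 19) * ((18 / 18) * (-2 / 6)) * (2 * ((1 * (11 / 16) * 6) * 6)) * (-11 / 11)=-99 / 19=-5.21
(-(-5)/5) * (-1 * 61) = -61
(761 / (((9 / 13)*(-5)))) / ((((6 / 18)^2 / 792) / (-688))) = 5390656128 / 5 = 1078131225.60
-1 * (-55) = 55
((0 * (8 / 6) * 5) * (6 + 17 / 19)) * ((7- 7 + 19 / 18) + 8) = 0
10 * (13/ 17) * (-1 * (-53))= 6890/ 17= 405.29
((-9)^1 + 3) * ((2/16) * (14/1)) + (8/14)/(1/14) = -2.50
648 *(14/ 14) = 648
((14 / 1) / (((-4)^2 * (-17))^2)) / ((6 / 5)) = 35 / 221952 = 0.00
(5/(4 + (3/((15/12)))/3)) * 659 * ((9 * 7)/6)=115325/16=7207.81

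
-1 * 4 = -4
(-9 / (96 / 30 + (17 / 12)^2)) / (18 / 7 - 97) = 45360 / 2478089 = 0.02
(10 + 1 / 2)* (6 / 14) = 9 / 2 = 4.50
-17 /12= -1.42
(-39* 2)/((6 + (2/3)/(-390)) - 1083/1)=22815/315023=0.07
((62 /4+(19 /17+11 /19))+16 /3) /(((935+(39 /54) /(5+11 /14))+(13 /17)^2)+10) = 180371853 /7571235710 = 0.02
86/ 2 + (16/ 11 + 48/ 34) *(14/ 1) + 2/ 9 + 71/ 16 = 2363957/ 26928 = 87.79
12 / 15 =4 / 5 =0.80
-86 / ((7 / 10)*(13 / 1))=-860 / 91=-9.45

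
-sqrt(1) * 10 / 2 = -5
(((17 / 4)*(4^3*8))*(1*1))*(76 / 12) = 41344 / 3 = 13781.33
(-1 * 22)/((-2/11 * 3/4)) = 484/3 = 161.33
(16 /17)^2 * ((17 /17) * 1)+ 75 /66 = 12857 /6358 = 2.02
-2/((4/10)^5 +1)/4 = -3125/6314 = -0.49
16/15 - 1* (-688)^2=-7100144/15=-473342.93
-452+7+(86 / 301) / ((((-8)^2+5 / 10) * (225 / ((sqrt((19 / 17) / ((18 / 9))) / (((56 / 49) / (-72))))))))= -445.00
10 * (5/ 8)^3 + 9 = 2929/ 256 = 11.44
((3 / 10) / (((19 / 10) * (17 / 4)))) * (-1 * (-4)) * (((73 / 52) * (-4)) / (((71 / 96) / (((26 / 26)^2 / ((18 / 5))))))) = -0.31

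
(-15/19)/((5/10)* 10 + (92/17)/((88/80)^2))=-2057/24681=-0.08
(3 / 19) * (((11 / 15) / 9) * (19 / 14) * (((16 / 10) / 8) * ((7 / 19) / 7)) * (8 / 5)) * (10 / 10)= 44 / 149625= 0.00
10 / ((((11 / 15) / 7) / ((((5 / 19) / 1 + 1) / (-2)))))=-12600 / 209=-60.29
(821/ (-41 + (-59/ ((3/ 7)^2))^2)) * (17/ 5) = 0.03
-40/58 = -20/29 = -0.69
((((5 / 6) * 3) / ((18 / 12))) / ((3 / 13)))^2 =4225 / 81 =52.16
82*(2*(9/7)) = 210.86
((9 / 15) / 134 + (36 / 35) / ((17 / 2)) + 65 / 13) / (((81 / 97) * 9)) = 7927907 / 11624634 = 0.68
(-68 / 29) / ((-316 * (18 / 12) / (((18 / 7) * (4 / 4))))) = 204 / 16037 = 0.01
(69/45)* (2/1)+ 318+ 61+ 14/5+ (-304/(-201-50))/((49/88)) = 71403407/184485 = 387.04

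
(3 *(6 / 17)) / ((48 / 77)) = 231 / 136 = 1.70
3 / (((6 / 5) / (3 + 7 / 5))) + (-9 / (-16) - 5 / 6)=515 / 48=10.73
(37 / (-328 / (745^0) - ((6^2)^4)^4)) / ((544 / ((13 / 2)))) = -481 / 8659023287621684162218783232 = -0.00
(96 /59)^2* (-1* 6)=-55296 /3481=-15.89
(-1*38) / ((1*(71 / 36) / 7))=-9576 / 71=-134.87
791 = 791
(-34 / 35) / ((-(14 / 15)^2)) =765 / 686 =1.12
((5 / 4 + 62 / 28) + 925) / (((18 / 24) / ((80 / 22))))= 1039880 / 231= 4501.65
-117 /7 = -16.71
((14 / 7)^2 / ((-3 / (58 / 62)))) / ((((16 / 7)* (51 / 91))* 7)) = -2639 / 18972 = -0.14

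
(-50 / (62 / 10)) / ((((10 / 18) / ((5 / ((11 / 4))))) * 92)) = -0.29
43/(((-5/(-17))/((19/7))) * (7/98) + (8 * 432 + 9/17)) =27778/2232923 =0.01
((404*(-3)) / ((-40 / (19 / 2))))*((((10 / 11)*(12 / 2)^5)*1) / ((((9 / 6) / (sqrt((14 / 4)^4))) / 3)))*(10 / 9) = 609320880 / 11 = 55392807.27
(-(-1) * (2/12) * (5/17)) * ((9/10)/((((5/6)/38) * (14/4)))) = 342/595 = 0.57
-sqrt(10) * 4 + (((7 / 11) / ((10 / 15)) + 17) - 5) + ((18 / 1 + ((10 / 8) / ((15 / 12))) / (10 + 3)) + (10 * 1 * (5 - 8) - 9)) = -4 * sqrt(10) - 2279 / 286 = -20.62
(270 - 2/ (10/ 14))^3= 2384621056/ 125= 19076968.45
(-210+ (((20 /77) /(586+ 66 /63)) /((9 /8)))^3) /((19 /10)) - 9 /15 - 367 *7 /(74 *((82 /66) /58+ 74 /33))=-36184588203581398674152 /286131528051707849445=-126.46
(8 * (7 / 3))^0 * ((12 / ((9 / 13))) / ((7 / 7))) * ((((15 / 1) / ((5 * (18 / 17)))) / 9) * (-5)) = -2210 / 81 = -27.28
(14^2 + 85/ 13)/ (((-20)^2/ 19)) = 50027/ 5200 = 9.62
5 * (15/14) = 75/14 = 5.36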